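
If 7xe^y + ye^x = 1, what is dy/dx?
Differentiate the relation implicitly: treat y = y(x) and apply the chain rule, so every y-derivative picks up a y' = dy/dx factor.

With everything moved to the left-hand side, differentiate term by term:
  d/dx[7x·e^(y)] = 7x·y'·e^(y) + 7e^(y)
  d/dx[y·e^(x)] = y·e^(x) + y'·e^(x)
  d/dx[-1] = 0

Separating the contributions that come from x directly and those that come through y:
  without y':      y·e^(x) + 7e^(y)
  multiplying y':  7x·e^(y) + e^(x)

so (y·e^(x) + 7e^(y)) + (7x·e^(y) + e^(x))·y' = 0, and therefore
  dy/dx = -(y·e^(x) + 7e^(y))/(7x·e^(y) + e^(x)) = (-y·e^(x) - 7e^(y))/(7x·e^(y) + e^(x))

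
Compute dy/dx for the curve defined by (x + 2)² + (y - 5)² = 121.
Take d/dx of both sides. Since y is implicitly a function of x, the chain rule attaches a y' = dy/dx factor whenever we differentiate through y.

Set F(x, y) = (left side) − (right side), so the curve is F = 0. Differentiating each term of F:
  d/dx[(x + 2)^2] = 2x + 4
  d/dx[(y - 5)^2] = 2·y'(y - 5)
  d/dx[-121] = 0

Collecting, the y'-free part is the partial derivative in x and the y' coefficient is the partial derivative in y:
  ∂F/∂x = 2x + 4
  ∂F/∂y = 2y - 10

so d/dx[F(x, y(x))] = ∂F/∂x + (∂F/∂y)·y' = 0. Rearranging,
  dy/dx = -(∂F/∂x)/(∂F/∂y) = -(2x + 4)/(2y - 10) = (-x - 2)/(y - 5)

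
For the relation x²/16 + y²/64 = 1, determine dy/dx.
Differentiate both sides with respect to x, treating y as y(x). By the chain rule, any term containing y contributes a factor of y' = dy/dx when we differentiate it.

Move every term to one side and write the relation as F(x, y) = 0. Term by term,
  d/dx[x^2/16] = x/8
  d/dx[y^2/64] = y·y'/32
  d/dx[-1] = 0

The pieces without y' make up ∂F/∂x and the coefficient of y' is ∂F/∂y:
  ∂F/∂x = x/8,
  ∂F/∂y = y/32.

Since d/dx[F] = ∂F/∂x + (∂F/∂y)·y' = 0, solve for y':
  (∂F/∂y)·y' = -∂F/∂x
  dy/dx = -(∂F/∂x)/(∂F/∂y) = -(x/8)/(y/32) = -4x/y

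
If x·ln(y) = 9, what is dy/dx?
Differentiate the relation implicitly: treat y = y(x) and apply the chain rule, so every y-derivative picks up a y' = dy/dx factor.

With everything moved to the left-hand side, differentiate term by term:
  d/dx[x·ln(y)] = x·y'/y + ln(y)
  d/dx[-9] = 0

Separating the contributions that come from x directly and those that come through y:
  without y':      ln(y)
  multiplying y':  x/y

so (ln(y)) + (x/y)·y' = 0, and therefore
  dy/dx = -(ln(y))/(x/y) = -y·ln(y)/x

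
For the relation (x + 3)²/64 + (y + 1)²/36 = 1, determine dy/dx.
Apply d/dx to both sides, remembering that y depends on x. Each occurrence of y therefore brings in a y' = dy/dx via the chain rule.

With F(x, y) equal to the left-hand side minus the right, differentiate F term by term:
  d/dx[(x + 3)^2/64] = x/32 + 3/32
  d/dx[(y + 1)^2/36] = y'(y + 1)/18
  d/dx[-1] = 0
Adding these up, d/dx[F] = 0 becomes
  (x/32 + 3/32) + (y/18 + 1/18)·y' = 0,
so isolating y',
  dy/dx = -(x/32 + 3/32)/(y/18 + 1/18)
        = -((x + 3)/32)/((y + 1)/18) = 9(-x - 3)/(16(y + 1))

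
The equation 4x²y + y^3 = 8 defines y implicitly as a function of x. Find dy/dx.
Apply d/dx to both sides, remembering that y depends on x. Each occurrence of y therefore brings in a y' = dy/dx via the chain rule.

With F(x, y) equal to the left-hand side minus the right, differentiate F term by term:
  d/dx[4x^2y] = 4x^2·y' + 8xy
  d/dx[y^3] = 3y^2·y'
  d/dx[-8] = 0
Adding these up, d/dx[F] = 0 becomes
  (8xy) + (4x^2 + 3y^2)·y' = 0,
so isolating y',
  dy/dx = -(8xy)/(4x^2 + 3y^2) = -8xy/(4x^2 + 3y^2)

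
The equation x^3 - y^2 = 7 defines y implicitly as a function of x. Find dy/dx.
Apply d/dx to both sides, remembering that y depends on x. Each occurrence of y therefore brings in a y' = dy/dx via the chain rule.

With F(x, y) equal to the left-hand side minus the right, differentiate F term by term:
  d/dx[x^3] = 3x^2
  d/dx[-y^2] = -2y·y'
  d/dx[-7] = 0
Adding these up, d/dx[F] = 0 becomes
  (3x^2) + (-2y)·y' = 0,
so isolating y',
  dy/dx = -(3x^2)/(-2y) = 3x^2/(2y)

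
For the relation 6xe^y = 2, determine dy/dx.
Differentiate the relation implicitly: treat y = y(x) and apply the chain rule, so every y-derivative picks up a y' = dy/dx factor.

With everything moved to the left-hand side, differentiate term by term:
  d/dx[6x·e^(y)] = 6x·y'·e^(y) + 6e^(y)
  d/dx[-2] = 0

Separating the contributions that come from x directly and those that come through y:
  without y':      6e^(y)
  multiplying y':  6x·e^(y)

so (6e^(y)) + (6x·e^(y))·y' = 0, and therefore
  dy/dx = -(6e^(y))/(6x·e^(y)) = -1/x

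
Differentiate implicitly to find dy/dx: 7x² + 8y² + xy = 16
Take d/dx of both sides. Since y is implicitly a function of x, the chain rule attaches a y' = dy/dx factor whenever we differentiate through y.

Set F(x, y) = (left side) − (right side), so the curve is F = 0. Differentiating each term of F:
  d/dx[7x^2] = 14x
  d/dx[xy] = x·y' + y
  d/dx[8y^2] = 16y·y'
  d/dx[-16] = 0

Collecting, the y'-free part is the partial derivative in x and the y' coefficient is the partial derivative in y:
  ∂F/∂x = 14x + y
  ∂F/∂y = x + 16y

so d/dx[F(x, y(x))] = ∂F/∂x + (∂F/∂y)·y' = 0. Rearranging,
  dy/dx = -(∂F/∂x)/(∂F/∂y) = -(14x + y)/(x + 16y) = (-14x - y)/(x + 16y)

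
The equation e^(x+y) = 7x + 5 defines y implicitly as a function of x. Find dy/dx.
Differentiate both sides with respect to x, treating y as y(x). By the chain rule, any term containing y contributes a factor of y' = dy/dx when we differentiate it.

Move every term to one side and write the relation as F(x, y) = 0. Term by term,
  d/dx[-7x] = -7
  d/dx[e^(x + y)] = (y' + 1)·e^(x + y)
  d/dx[-5] = 0

The pieces without y' make up ∂F/∂x and the coefficient of y' is ∂F/∂y:
  ∂F/∂x = e^(x + y) - 7,
  ∂F/∂y = e^(x + y).

Since d/dx[F] = ∂F/∂x + (∂F/∂y)·y' = 0, solve for y':
  (∂F/∂y)·y' = -∂F/∂x
  dy/dx = -(∂F/∂x)/(∂F/∂y) = -(e^(x + y) - 7)/(e^(x + y)) = 7e^(-x - y) - 1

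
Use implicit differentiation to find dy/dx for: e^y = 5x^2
Apply d/dx to both sides, remembering that y depends on x. Each occurrence of y therefore brings in a y' = dy/dx via the chain rule.

With F(x, y) equal to the left-hand side minus the right, differentiate F term by term:
  d/dx[-5x^2] = -10x
  d/dx[e^(y)] = y'·e^(y)
Adding these up, d/dx[F] = 0 becomes
  (-10x) + (e^(y))·y' = 0,
so isolating y',
  dy/dx = -(-10x)/(e^(y)) = 10x·e^(-y)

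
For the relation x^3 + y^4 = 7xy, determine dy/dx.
Take d/dx of both sides. Since y is implicitly a function of x, the chain rule attaches a y' = dy/dx factor whenever we differentiate through y.

Set F(x, y) = (left side) − (right side), so the curve is F = 0. Differentiating each term of F:
  d/dx[x^3] = 3x^2
  d/dx[-7xy] = -7x·y' - 7y
  d/dx[y^4] = 4y^3·y'

Collecting, the y'-free part is the partial derivative in x and the y' coefficient is the partial derivative in y:
  ∂F/∂x = 3x^2 - 7y
  ∂F/∂y = -7x + 4y^3

so d/dx[F(x, y(x))] = ∂F/∂x + (∂F/∂y)·y' = 0. Rearranging,
  dy/dx = -(∂F/∂x)/(∂F/∂y) = -(3x^2 - 7y)/(-7x + 4y^3) = (3x^2 - 7y)/(7x - 4y^3)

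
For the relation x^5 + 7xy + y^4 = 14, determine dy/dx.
Take d/dx of both sides. Since y is implicitly a function of x, the chain rule attaches a y' = dy/dx factor whenever we differentiate through y.

Set F(x, y) = (left side) − (right side), so the curve is F = 0. Differentiating each term of F:
  d/dx[x^5] = 5x^4
  d/dx[7xy] = 7x·y' + 7y
  d/dx[y^4] = 4y^3·y'
  d/dx[-14] = 0

Collecting, the y'-free part is the partial derivative in x and the y' coefficient is the partial derivative in y:
  ∂F/∂x = 5x^4 + 7y
  ∂F/∂y = 7x + 4y^3

so d/dx[F(x, y(x))] = ∂F/∂x + (∂F/∂y)·y' = 0. Rearranging,
  dy/dx = -(∂F/∂x)/(∂F/∂y) = -(5x^4 + 7y)/(7x + 4y^3) = (-5x^4 - 7y)/(7x + 4y^3)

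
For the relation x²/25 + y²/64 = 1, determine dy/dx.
Differentiate the relation implicitly: treat y = y(x) and apply the chain rule, so every y-derivative picks up a y' = dy/dx factor.

With everything moved to the left-hand side, differentiate term by term:
  d/dx[x^2/25] = 2x/25
  d/dx[y^2/64] = y·y'/32
  d/dx[-1] = 0

Separating the contributions that come from x directly and those that come through y:
  without y':      2x/25
  multiplying y':  y/32

so (2x/25) + (y/32)·y' = 0, and therefore
  dy/dx = -(2x/25)/(y/32) = -64x/(25y)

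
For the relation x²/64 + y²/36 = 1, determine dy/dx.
Differentiate the relation implicitly: treat y = y(x) and apply the chain rule, so every y-derivative picks up a y' = dy/dx factor.

With everything moved to the left-hand side, differentiate term by term:
  d/dx[x^2/64] = x/32
  d/dx[y^2/36] = y·y'/18
  d/dx[-1] = 0

Separating the contributions that come from x directly and those that come through y:
  without y':      x/32
  multiplying y':  y/18

so (x/32) + (y/18)·y' = 0, and therefore
  dy/dx = -(x/32)/(y/18) = -9x/(16y)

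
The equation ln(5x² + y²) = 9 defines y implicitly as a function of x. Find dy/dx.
Take d/dx of both sides. Since y is implicitly a function of x, the chain rule attaches a y' = dy/dx factor whenever we differentiate through y.

Set F(x, y) = (left side) − (right side), so the curve is F = 0. Differentiating each term of F:
  d/dx[ln(5x^2 + y^2)] = (10x + 2y·y')/(5x^2 + y^2)
  d/dx[-9] = 0

Collecting, the y'-free part is the partial derivative in x and the y' coefficient is the partial derivative in y:
  ∂F/∂x = 10x/(5x^2 + y^2)
  ∂F/∂y = 2y/(5x^2 + y^2)

so d/dx[F(x, y(x))] = ∂F/∂x + (∂F/∂y)·y' = 0. Rearranging,
  dy/dx = -(∂F/∂x)/(∂F/∂y) = -(10x/(5x^2 + y^2))/(2y/(5x^2 + y^2)) = -5x/y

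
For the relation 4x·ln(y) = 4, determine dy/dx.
Take d/dx of both sides. Since y is implicitly a function of x, the chain rule attaches a y' = dy/dx factor whenever we differentiate through y.

Set F(x, y) = (left side) − (right side), so the curve is F = 0. Differentiating each term of F:
  d/dx[4x·ln(y)] = 4x·y'/y + 4ln(y)
  d/dx[-4] = 0

Collecting, the y'-free part is the partial derivative in x and the y' coefficient is the partial derivative in y:
  ∂F/∂x = 4ln(y)
  ∂F/∂y = 4x/y

so d/dx[F(x, y(x))] = ∂F/∂x + (∂F/∂y)·y' = 0. Rearranging,
  dy/dx = -(∂F/∂x)/(∂F/∂y) = -(4ln(y))/(4x/y) = -y·ln(y)/x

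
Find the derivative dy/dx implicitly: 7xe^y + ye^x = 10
Apply d/dx to both sides, remembering that y depends on x. Each occurrence of y therefore brings in a y' = dy/dx via the chain rule.

With F(x, y) equal to the left-hand side minus the right, differentiate F term by term:
  d/dx[7x·e^(y)] = 7x·y'·e^(y) + 7e^(y)
  d/dx[y·e^(x)] = y·e^(x) + y'·e^(x)
  d/dx[-10] = 0
Adding these up, d/dx[F] = 0 becomes
  (y·e^(x) + 7e^(y)) + (7x·e^(y) + e^(x))·y' = 0,
so isolating y',
  dy/dx = -(y·e^(x) + 7e^(y))/(7x·e^(y) + e^(x)) = (-y·e^(x) - 7e^(y))/(7x·e^(y) + e^(x))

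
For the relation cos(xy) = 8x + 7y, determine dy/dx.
Differentiate the relation implicitly: treat y = y(x) and apply the chain rule, so every y-derivative picks up a y' = dy/dx factor.

With everything moved to the left-hand side, differentiate term by term:
  d/dx[-8x] = -8
  d/dx[-7y] = -7·y'
  d/dx[cos(xy)] = -(x·y' + y)·sin(xy)

Separating the contributions that come from x directly and those that come through y:
  without y':      -y·sin(xy) - 8
  multiplying y':  -x·sin(xy) - 7

so (-y·sin(xy) - 8) + (-x·sin(xy) - 7)·y' = 0, and therefore
  dy/dx = -(-y·sin(xy) - 8)/(-x·sin(xy) - 7) = -(y·sin(xy) + 8)/(x·sin(xy) + 7)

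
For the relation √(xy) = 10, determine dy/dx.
Apply d/dx to both sides, remembering that y depends on x. Each occurrence of y therefore brings in a y' = dy/dx via the chain rule.

With F(x, y) equal to the left-hand side minus the right, differentiate F term by term:
  d/dx[√(xy)] = √(xy)(x·y'/2 + y/2)/(xy)
  d/dx[-10] = 0
Adding these up, d/dx[F] = 0 becomes
  (√(xy)/(2x)) + (√(xy)/(2y))·y' = 0,
so isolating y',
  dy/dx = -(√(xy)/(2x))/(√(xy)/(2y)) = -y/x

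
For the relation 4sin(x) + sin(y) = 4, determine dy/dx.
Apply d/dx to both sides, remembering that y depends on x. Each occurrence of y therefore brings in a y' = dy/dx via the chain rule.

With F(x, y) equal to the left-hand side minus the right, differentiate F term by term:
  d/dx[4sin(x)] = 4cos(x)
  d/dx[sin(y)] = y'·cos(y)
  d/dx[-4] = 0
Adding these up, d/dx[F] = 0 becomes
  (4cos(x)) + (cos(y))·y' = 0,
so isolating y',
  dy/dx = -(4cos(x))/(cos(y)) = -4cos(x)/cos(y)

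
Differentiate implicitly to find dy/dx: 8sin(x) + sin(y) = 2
Take d/dx of both sides. Since y is implicitly a function of x, the chain rule attaches a y' = dy/dx factor whenever we differentiate through y.

Set F(x, y) = (left side) − (right side), so the curve is F = 0. Differentiating each term of F:
  d/dx[8sin(x)] = 8cos(x)
  d/dx[sin(y)] = y'·cos(y)
  d/dx[-2] = 0

Collecting, the y'-free part is the partial derivative in x and the y' coefficient is the partial derivative in y:
  ∂F/∂x = 8cos(x)
  ∂F/∂y = cos(y)

so d/dx[F(x, y(x))] = ∂F/∂x + (∂F/∂y)·y' = 0. Rearranging,
  dy/dx = -(∂F/∂x)/(∂F/∂y) = -(8cos(x))/(cos(y)) = -8cos(x)/cos(y)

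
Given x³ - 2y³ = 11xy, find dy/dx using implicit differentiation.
Differentiate the relation implicitly: treat y = y(x) and apply the chain rule, so every y-derivative picks up a y' = dy/dx factor.

With everything moved to the left-hand side, differentiate term by term:
  d/dx[x^3] = 3x^2
  d/dx[-11xy] = -11x·y' - 11y
  d/dx[-2y^3] = -6y^2·y'

Separating the contributions that come from x directly and those that come through y:
  without y':      3x^2 - 11y
  multiplying y':  -11x - 6y^2

so (3x^2 - 11y) + (-11x - 6y^2)·y' = 0, and therefore
  dy/dx = -(3x^2 - 11y)/(-11x - 6y^2) = (3x^2 - 11y)/(11x + 6y^2)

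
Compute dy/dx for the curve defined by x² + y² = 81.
Differentiate both sides with respect to x, treating y as y(x). By the chain rule, any term containing y contributes a factor of y' = dy/dx when we differentiate it.

Move every term to one side and write the relation as F(x, y) = 0. Term by term,
  d/dx[x^2] = 2x
  d/dx[y^2] = 2y·y'
  d/dx[-81] = 0

The pieces without y' make up ∂F/∂x and the coefficient of y' is ∂F/∂y:
  ∂F/∂x = 2x,
  ∂F/∂y = 2y.

Since d/dx[F] = ∂F/∂x + (∂F/∂y)·y' = 0, solve for y':
  (∂F/∂y)·y' = -∂F/∂x
  dy/dx = -(∂F/∂x)/(∂F/∂y) = -(2x)/(2y) = -x/y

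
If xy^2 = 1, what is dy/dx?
Differentiate the relation implicitly: treat y = y(x) and apply the chain rule, so every y-derivative picks up a y' = dy/dx factor.

With everything moved to the left-hand side, differentiate term by term:
  d/dx[xy^2] = 2xy·y' + y^2
  d/dx[-1] = 0

Separating the contributions that come from x directly and those that come through y:
  without y':      y^2
  multiplying y':  2xy

so (y^2) + (2xy)·y' = 0, and therefore
  dy/dx = -(y^2)/(2xy) = -y/(2x)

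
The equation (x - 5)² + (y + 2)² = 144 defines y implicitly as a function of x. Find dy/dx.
Apply d/dx to both sides, remembering that y depends on x. Each occurrence of y therefore brings in a y' = dy/dx via the chain rule.

With F(x, y) equal to the left-hand side minus the right, differentiate F term by term:
  d/dx[(x - 5)^2] = 2x - 10
  d/dx[(y + 2)^2] = 2·y'(y + 2)
  d/dx[-144] = 0
Adding these up, d/dx[F] = 0 becomes
  (2x - 10) + (2y + 4)·y' = 0,
so isolating y',
  dy/dx = -(2x - 10)/(2y + 4) = (5 - x)/(y + 2)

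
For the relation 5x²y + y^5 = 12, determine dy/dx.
Take d/dx of both sides. Since y is implicitly a function of x, the chain rule attaches a y' = dy/dx factor whenever we differentiate through y.

Set F(x, y) = (left side) − (right side), so the curve is F = 0. Differentiating each term of F:
  d/dx[5x^2y] = 5x^2·y' + 10xy
  d/dx[y^5] = 5y^4·y'
  d/dx[-12] = 0

Collecting, the y'-free part is the partial derivative in x and the y' coefficient is the partial derivative in y:
  ∂F/∂x = 10xy
  ∂F/∂y = 5x^2 + 5y^4

so d/dx[F(x, y(x))] = ∂F/∂x + (∂F/∂y)·y' = 0. Rearranging,
  dy/dx = -(∂F/∂x)/(∂F/∂y) = -(10xy)/(5x^2 + 5y^4) = -2xy/(x^2 + y^4)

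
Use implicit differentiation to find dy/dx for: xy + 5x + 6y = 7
Differentiate the relation implicitly: treat y = y(x) and apply the chain rule, so every y-derivative picks up a y' = dy/dx factor.

With everything moved to the left-hand side, differentiate term by term:
  d/dx[xy] = x·y' + y
  d/dx[5x] = 5
  d/dx[6y] = 6·y'
  d/dx[-7] = 0

Separating the contributions that come from x directly and those that come through y:
  without y':      y + 5
  multiplying y':  x + 6

so (y + 5) + (x + 6)·y' = 0, and therefore
  dy/dx = -(y + 5)/(x + 6) = (-y - 5)/(x + 6)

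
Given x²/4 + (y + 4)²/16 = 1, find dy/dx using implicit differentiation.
Differentiate the relation implicitly: treat y = y(x) and apply the chain rule, so every y-derivative picks up a y' = dy/dx factor.

With everything moved to the left-hand side, differentiate term by term:
  d/dx[x^2/4] = x/2
  d/dx[(y + 4)^2/16] = y'(y + 4)/8
  d/dx[-1] = 0

Separating the contributions that come from x directly and those that come through y:
  without y':      x/2
  multiplying y':  y/8 + 1/2

so (x/2) + (y/8 + 1/2)·y' = 0, and therefore
  dy/dx = -(x/2)/(y/8 + 1/2)
        = -(x/2)/((y + 4)/8) = -4x/(y + 4)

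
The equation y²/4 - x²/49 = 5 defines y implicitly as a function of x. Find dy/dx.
Differentiate the relation implicitly: treat y = y(x) and apply the chain rule, so every y-derivative picks up a y' = dy/dx factor.

With everything moved to the left-hand side, differentiate term by term:
  d/dx[-x^2/49] = -2x/49
  d/dx[y^2/4] = y·y'/2
  d/dx[-5] = 0

Separating the contributions that come from x directly and those that come through y:
  without y':      -2x/49
  multiplying y':  y/2

so (-2x/49) + (y/2)·y' = 0, and therefore
  dy/dx = -(-2x/49)/(y/2) = 4x/(49y)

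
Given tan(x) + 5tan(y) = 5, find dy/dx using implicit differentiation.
Differentiate both sides with respect to x, treating y as y(x). By the chain rule, any term containing y contributes a factor of y' = dy/dx when we differentiate it.

Move every term to one side and write the relation as F(x, y) = 0. Term by term,
  d/dx[tan(x)] = tan(x)^2 + 1
  d/dx[5tan(y)] = 5·y'(tan(y)^2 + 1)
  d/dx[-5] = 0

The pieces without y' make up ∂F/∂x and the coefficient of y' is ∂F/∂y:
  ∂F/∂x = tan(x)^2 + 1,
  ∂F/∂y = 5tan(y)^2 + 5.

Since d/dx[F] = ∂F/∂x + (∂F/∂y)·y' = 0, solve for y':
  (∂F/∂y)·y' = -∂F/∂x
  dy/dx = -(∂F/∂x)/(∂F/∂y) = -(tan(x)^2 + 1)/(5tan(y)^2 + 5) = -cos(y)^2/(5cos(x)^2)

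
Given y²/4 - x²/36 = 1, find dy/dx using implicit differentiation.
Differentiate both sides with respect to x, treating y as y(x). By the chain rule, any term containing y contributes a factor of y' = dy/dx when we differentiate it.

Move every term to one side and write the relation as F(x, y) = 0. Term by term,
  d/dx[-x^2/36] = -x/18
  d/dx[y^2/4] = y·y'/2
  d/dx[-1] = 0

The pieces without y' make up ∂F/∂x and the coefficient of y' is ∂F/∂y:
  ∂F/∂x = -x/18,
  ∂F/∂y = y/2.

Since d/dx[F] = ∂F/∂x + (∂F/∂y)·y' = 0, solve for y':
  (∂F/∂y)·y' = -∂F/∂x
  dy/dx = -(∂F/∂x)/(∂F/∂y) = -(-x/18)/(y/2) = x/(9y)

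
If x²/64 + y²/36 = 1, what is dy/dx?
Differentiate the relation implicitly: treat y = y(x) and apply the chain rule, so every y-derivative picks up a y' = dy/dx factor.

With everything moved to the left-hand side, differentiate term by term:
  d/dx[x^2/64] = x/32
  d/dx[y^2/36] = y·y'/18
  d/dx[-1] = 0

Separating the contributions that come from x directly and those that come through y:
  without y':      x/32
  multiplying y':  y/18

so (x/32) + (y/18)·y' = 0, and therefore
  dy/dx = -(x/32)/(y/18) = -9x/(16y)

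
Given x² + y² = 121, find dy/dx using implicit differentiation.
Differentiate the relation implicitly: treat y = y(x) and apply the chain rule, so every y-derivative picks up a y' = dy/dx factor.

With everything moved to the left-hand side, differentiate term by term:
  d/dx[x^2] = 2x
  d/dx[y^2] = 2y·y'
  d/dx[-121] = 0

Separating the contributions that come from x directly and those that come through y:
  without y':      2x
  multiplying y':  2y

so (2x) + (2y)·y' = 0, and therefore
  dy/dx = -(2x)/(2y) = -x/y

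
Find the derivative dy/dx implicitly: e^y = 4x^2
Differentiate the relation implicitly: treat y = y(x) and apply the chain rule, so every y-derivative picks up a y' = dy/dx factor.

With everything moved to the left-hand side, differentiate term by term:
  d/dx[-4x^2] = -8x
  d/dx[e^(y)] = y'·e^(y)

Separating the contributions that come from x directly and those that come through y:
  without y':      -8x
  multiplying y':  e^(y)

so (-8x) + (e^(y))·y' = 0, and therefore
  dy/dx = -(-8x)/(e^(y)) = 8x·e^(-y)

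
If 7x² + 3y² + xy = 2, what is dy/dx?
Differentiate both sides with respect to x, treating y as y(x). By the chain rule, any term containing y contributes a factor of y' = dy/dx when we differentiate it.

Move every term to one side and write the relation as F(x, y) = 0. Term by term,
  d/dx[7x^2] = 14x
  d/dx[xy] = x·y' + y
  d/dx[3y^2] = 6y·y'
  d/dx[-2] = 0

The pieces without y' make up ∂F/∂x and the coefficient of y' is ∂F/∂y:
  ∂F/∂x = 14x + y,
  ∂F/∂y = x + 6y.

Since d/dx[F] = ∂F/∂x + (∂F/∂y)·y' = 0, solve for y':
  (∂F/∂y)·y' = -∂F/∂x
  dy/dx = -(∂F/∂x)/(∂F/∂y) = -(14x + y)/(x + 6y) = (-14x - y)/(x + 6y)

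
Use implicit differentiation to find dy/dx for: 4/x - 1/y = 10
Apply d/dx to both sides, remembering that y depends on x. Each occurrence of y therefore brings in a y' = dy/dx via the chain rule.

With F(x, y) equal to the left-hand side minus the right, differentiate F term by term:
  d/dx[-1/y] = y'/y^2
  d/dx[4/x] = -4/x^2
  d/dx[-10] = 0
Adding these up, d/dx[F] = 0 becomes
  (-4/x^2) + (y^(-2))·y' = 0,
so isolating y',
  dy/dx = -(-4/x^2)/(y^(-2)) = 4y^2/x^2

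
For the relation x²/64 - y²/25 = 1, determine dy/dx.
Take d/dx of both sides. Since y is implicitly a function of x, the chain rule attaches a y' = dy/dx factor whenever we differentiate through y.

Set F(x, y) = (left side) − (right side), so the curve is F = 0. Differentiating each term of F:
  d/dx[x^2/64] = x/32
  d/dx[-y^2/25] = -2y·y'/25
  d/dx[-1] = 0

Collecting, the y'-free part is the partial derivative in x and the y' coefficient is the partial derivative in y:
  ∂F/∂x = x/32
  ∂F/∂y = -2y/25

so d/dx[F(x, y(x))] = ∂F/∂x + (∂F/∂y)·y' = 0. Rearranging,
  dy/dx = -(∂F/∂x)/(∂F/∂y) = -(x/32)/(-2y/25) = 25x/(64y)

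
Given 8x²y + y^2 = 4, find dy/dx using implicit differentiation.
Differentiate the relation implicitly: treat y = y(x) and apply the chain rule, so every y-derivative picks up a y' = dy/dx factor.

With everything moved to the left-hand side, differentiate term by term:
  d/dx[8x^2y] = 8x^2·y' + 16xy
  d/dx[y^2] = 2y·y'
  d/dx[-4] = 0

Separating the contributions that come from x directly and those that come through y:
  without y':      16xy
  multiplying y':  8x^2 + 2y

so (16xy) + (8x^2 + 2y)·y' = 0, and therefore
  dy/dx = -(16xy)/(8x^2 + 2y) = -8xy/(4x^2 + y)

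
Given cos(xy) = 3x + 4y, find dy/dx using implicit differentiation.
Differentiate both sides with respect to x, treating y as y(x). By the chain rule, any term containing y contributes a factor of y' = dy/dx when we differentiate it.

Move every term to one side and write the relation as F(x, y) = 0. Term by term,
  d/dx[-3x] = -3
  d/dx[-4y] = -4·y'
  d/dx[cos(xy)] = -(x·y' + y)·sin(xy)

The pieces without y' make up ∂F/∂x and the coefficient of y' is ∂F/∂y:
  ∂F/∂x = -y·sin(xy) - 3,
  ∂F/∂y = -x·sin(xy) - 4.

Since d/dx[F] = ∂F/∂x + (∂F/∂y)·y' = 0, solve for y':
  (∂F/∂y)·y' = -∂F/∂x
  dy/dx = -(∂F/∂x)/(∂F/∂y) = -(-y·sin(xy) - 3)/(-x·sin(xy) - 4) = -(y·sin(xy) + 3)/(x·sin(xy) + 4)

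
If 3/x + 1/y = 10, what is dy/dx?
Differentiate both sides with respect to x, treating y as y(x). By the chain rule, any term containing y contributes a factor of y' = dy/dx when we differentiate it.

Move every term to one side and write the relation as F(x, y) = 0. Term by term,
  d/dx[1/y] = -y'/y^2
  d/dx[3/x] = -3/x^2
  d/dx[-10] = 0

The pieces without y' make up ∂F/∂x and the coefficient of y' is ∂F/∂y:
  ∂F/∂x = -3/x^2,
  ∂F/∂y = -1/y^2.

Since d/dx[F] = ∂F/∂x + (∂F/∂y)·y' = 0, solve for y':
  (∂F/∂y)·y' = -∂F/∂x
  dy/dx = -(∂F/∂x)/(∂F/∂y) = -(-3/x^2)/(-1/y^2) = -3y^2/x^2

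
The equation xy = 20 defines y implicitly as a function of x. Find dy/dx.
Differentiate both sides with respect to x, treating y as y(x). By the chain rule, any term containing y contributes a factor of y' = dy/dx when we differentiate it.

Move every term to one side and write the relation as F(x, y) = 0. Term by term,
  d/dx[xy] = x·y' + y
  d/dx[-20] = 0

The pieces without y' make up ∂F/∂x and the coefficient of y' is ∂F/∂y:
  ∂F/∂x = y,
  ∂F/∂y = x.

Since d/dx[F] = ∂F/∂x + (∂F/∂y)·y' = 0, solve for y':
  (∂F/∂y)·y' = -∂F/∂x
  dy/dx = -(∂F/∂x)/(∂F/∂y) = -(y)/(x) = -y/x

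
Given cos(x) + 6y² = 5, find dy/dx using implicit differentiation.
Differentiate both sides with respect to x, treating y as y(x). By the chain rule, any term containing y contributes a factor of y' = dy/dx when we differentiate it.

Move every term to one side and write the relation as F(x, y) = 0. Term by term,
  d/dx[6y^2] = 12y·y'
  d/dx[cos(x)] = -sin(x)
  d/dx[-5] = 0

The pieces without y' make up ∂F/∂x and the coefficient of y' is ∂F/∂y:
  ∂F/∂x = -sin(x),
  ∂F/∂y = 12y.

Since d/dx[F] = ∂F/∂x + (∂F/∂y)·y' = 0, solve for y':
  (∂F/∂y)·y' = -∂F/∂x
  dy/dx = -(∂F/∂x)/(∂F/∂y) = -(-sin(x))/(12y) = sin(x)/(12y)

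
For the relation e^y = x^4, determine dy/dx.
Apply d/dx to both sides, remembering that y depends on x. Each occurrence of y therefore brings in a y' = dy/dx via the chain rule.

With F(x, y) equal to the left-hand side minus the right, differentiate F term by term:
  d/dx[-x^4] = -4x^3
  d/dx[e^(y)] = y'·e^(y)
Adding these up, d/dx[F] = 0 becomes
  (-4x^3) + (e^(y))·y' = 0,
so isolating y',
  dy/dx = -(-4x^3)/(e^(y)) = 4x^3e^(-y)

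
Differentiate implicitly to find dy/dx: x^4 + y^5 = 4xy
Take d/dx of both sides. Since y is implicitly a function of x, the chain rule attaches a y' = dy/dx factor whenever we differentiate through y.

Set F(x, y) = (left side) − (right side), so the curve is F = 0. Differentiating each term of F:
  d/dx[x^4] = 4x^3
  d/dx[-4xy] = -4x·y' - 4y
  d/dx[y^5] = 5y^4·y'

Collecting, the y'-free part is the partial derivative in x and the y' coefficient is the partial derivative in y:
  ∂F/∂x = 4x^3 - 4y
  ∂F/∂y = -4x + 5y^4

so d/dx[F(x, y(x))] = ∂F/∂x + (∂F/∂y)·y' = 0. Rearranging,
  dy/dx = -(∂F/∂x)/(∂F/∂y) = -(4x^3 - 4y)/(-4x + 5y^4) = 4(x^3 - y)/(4x - 5y^4)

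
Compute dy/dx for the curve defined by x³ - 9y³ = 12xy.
Take d/dx of both sides. Since y is implicitly a function of x, the chain rule attaches a y' = dy/dx factor whenever we differentiate through y.

Set F(x, y) = (left side) − (right side), so the curve is F = 0. Differentiating each term of F:
  d/dx[x^3] = 3x^2
  d/dx[-12xy] = -12x·y' - 12y
  d/dx[-9y^3] = -27y^2·y'

Collecting, the y'-free part is the partial derivative in x and the y' coefficient is the partial derivative in y:
  ∂F/∂x = 3x^2 - 12y
  ∂F/∂y = -12x - 27y^2

so d/dx[F(x, y(x))] = ∂F/∂x + (∂F/∂y)·y' = 0. Rearranging,
  dy/dx = -(∂F/∂x)/(∂F/∂y) = -(3x^2 - 12y)/(-12x - 27y^2) = (x^2 - 4y)/(4x + 9y^2)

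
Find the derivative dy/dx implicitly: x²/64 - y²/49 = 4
Take d/dx of both sides. Since y is implicitly a function of x, the chain rule attaches a y' = dy/dx factor whenever we differentiate through y.

Set F(x, y) = (left side) − (right side), so the curve is F = 0. Differentiating each term of F:
  d/dx[x^2/64] = x/32
  d/dx[-y^2/49] = -2y·y'/49
  d/dx[-4] = 0

Collecting, the y'-free part is the partial derivative in x and the y' coefficient is the partial derivative in y:
  ∂F/∂x = x/32
  ∂F/∂y = -2y/49

so d/dx[F(x, y(x))] = ∂F/∂x + (∂F/∂y)·y' = 0. Rearranging,
  dy/dx = -(∂F/∂x)/(∂F/∂y) = -(x/32)/(-2y/49) = 49x/(64y)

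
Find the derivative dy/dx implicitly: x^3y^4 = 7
Apply d/dx to both sides, remembering that y depends on x. Each occurrence of y therefore brings in a y' = dy/dx via the chain rule.

With F(x, y) equal to the left-hand side minus the right, differentiate F term by term:
  d/dx[x^3y^4] = 4x^3y^3·y' + 3x^2y^4
  d/dx[-7] = 0
Adding these up, d/dx[F] = 0 becomes
  (3x^2y^4) + (4x^3y^3)·y' = 0,
so isolating y',
  dy/dx = -(3x^2y^4)/(4x^3y^3) = -3y/(4x)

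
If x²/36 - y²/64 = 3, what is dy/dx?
Differentiate both sides with respect to x, treating y as y(x). By the chain rule, any term containing y contributes a factor of y' = dy/dx when we differentiate it.

Move every term to one side and write the relation as F(x, y) = 0. Term by term,
  d/dx[x^2/36] = x/18
  d/dx[-y^2/64] = -y·y'/32
  d/dx[-3] = 0

The pieces without y' make up ∂F/∂x and the coefficient of y' is ∂F/∂y:
  ∂F/∂x = x/18,
  ∂F/∂y = -y/32.

Since d/dx[F] = ∂F/∂x + (∂F/∂y)·y' = 0, solve for y':
  (∂F/∂y)·y' = -∂F/∂x
  dy/dx = -(∂F/∂x)/(∂F/∂y) = -(x/18)/(-y/32) = 16x/(9y)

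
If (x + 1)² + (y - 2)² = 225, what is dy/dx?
Differentiate the relation implicitly: treat y = y(x) and apply the chain rule, so every y-derivative picks up a y' = dy/dx factor.

With everything moved to the left-hand side, differentiate term by term:
  d/dx[(x + 1)^2] = 2x + 2
  d/dx[(y - 2)^2] = 2·y'(y - 2)
  d/dx[-225] = 0

Separating the contributions that come from x directly and those that come through y:
  without y':      2x + 2
  multiplying y':  2y - 4

so (2x + 2) + (2y - 4)·y' = 0, and therefore
  dy/dx = -(2x + 2)/(2y - 4) = (-x - 1)/(y - 2)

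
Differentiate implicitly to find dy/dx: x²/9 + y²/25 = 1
Differentiate both sides with respect to x, treating y as y(x). By the chain rule, any term containing y contributes a factor of y' = dy/dx when we differentiate it.

Move every term to one side and write the relation as F(x, y) = 0. Term by term,
  d/dx[x^2/9] = 2x/9
  d/dx[y^2/25] = 2y·y'/25
  d/dx[-1] = 0

The pieces without y' make up ∂F/∂x and the coefficient of y' is ∂F/∂y:
  ∂F/∂x = 2x/9,
  ∂F/∂y = 2y/25.

Since d/dx[F] = ∂F/∂x + (∂F/∂y)·y' = 0, solve for y':
  (∂F/∂y)·y' = -∂F/∂x
  dy/dx = -(∂F/∂x)/(∂F/∂y) = -(2x/9)/(2y/25) = -25x/(9y)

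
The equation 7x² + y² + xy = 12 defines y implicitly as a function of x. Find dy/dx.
Apply d/dx to both sides, remembering that y depends on x. Each occurrence of y therefore brings in a y' = dy/dx via the chain rule.

With F(x, y) equal to the left-hand side minus the right, differentiate F term by term:
  d/dx[7x^2] = 14x
  d/dx[xy] = x·y' + y
  d/dx[y^2] = 2y·y'
  d/dx[-12] = 0
Adding these up, d/dx[F] = 0 becomes
  (14x + y) + (x + 2y)·y' = 0,
so isolating y',
  dy/dx = -(14x + y)/(x + 2y) = (-14x - y)/(x + 2y)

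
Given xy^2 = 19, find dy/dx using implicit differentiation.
Differentiate both sides with respect to x, treating y as y(x). By the chain rule, any term containing y contributes a factor of y' = dy/dx when we differentiate it.

Move every term to one side and write the relation as F(x, y) = 0. Term by term,
  d/dx[xy^2] = 2xy·y' + y^2
  d/dx[-19] = 0

The pieces without y' make up ∂F/∂x and the coefficient of y' is ∂F/∂y:
  ∂F/∂x = y^2,
  ∂F/∂y = 2xy.

Since d/dx[F] = ∂F/∂x + (∂F/∂y)·y' = 0, solve for y':
  (∂F/∂y)·y' = -∂F/∂x
  dy/dx = -(∂F/∂x)/(∂F/∂y) = -(y^2)/(2xy) = -y/(2x)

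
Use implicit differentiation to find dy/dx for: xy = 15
Differentiate the relation implicitly: treat y = y(x) and apply the chain rule, so every y-derivative picks up a y' = dy/dx factor.

With everything moved to the left-hand side, differentiate term by term:
  d/dx[xy] = x·y' + y
  d/dx[-15] = 0

Separating the contributions that come from x directly and those that come through y:
  without y':      y
  multiplying y':  x

so (y) + (x)·y' = 0, and therefore
  dy/dx = -(y)/(x) = -y/x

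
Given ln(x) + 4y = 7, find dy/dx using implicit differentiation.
Apply d/dx to both sides, remembering that y depends on x. Each occurrence of y therefore brings in a y' = dy/dx via the chain rule.

With F(x, y) equal to the left-hand side minus the right, differentiate F term by term:
  d/dx[4y] = 4·y'
  d/dx[ln(x)] = 1/x
  d/dx[-7] = 0
Adding these up, d/dx[F] = 0 becomes
  (1/x) + (4)·y' = 0,
so isolating y',
  dy/dx = -(1/x)/(4) = -1/(4x)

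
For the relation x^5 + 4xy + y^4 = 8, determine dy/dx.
Differentiate both sides with respect to x, treating y as y(x). By the chain rule, any term containing y contributes a factor of y' = dy/dx when we differentiate it.

Move every term to one side and write the relation as F(x, y) = 0. Term by term,
  d/dx[x^5] = 5x^4
  d/dx[4xy] = 4x·y' + 4y
  d/dx[y^4] = 4y^3·y'
  d/dx[-8] = 0

The pieces without y' make up ∂F/∂x and the coefficient of y' is ∂F/∂y:
  ∂F/∂x = 5x^4 + 4y,
  ∂F/∂y = 4x + 4y^3.

Since d/dx[F] = ∂F/∂x + (∂F/∂y)·y' = 0, solve for y':
  (∂F/∂y)·y' = -∂F/∂x
  dy/dx = -(∂F/∂x)/(∂F/∂y) = -(5x^4 + 4y)/(4x + 4y^3) = (-5x^4/4 - y)/(x + y^3)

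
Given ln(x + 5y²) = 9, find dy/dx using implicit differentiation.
Differentiate both sides with respect to x, treating y as y(x). By the chain rule, any term containing y contributes a factor of y' = dy/dx when we differentiate it.

Move every term to one side and write the relation as F(x, y) = 0. Term by term,
  d/dx[ln(x + 5y^2)] = (10y·y' + 1)/(x + 5y^2)
  d/dx[-9] = 0

The pieces without y' make up ∂F/∂x and the coefficient of y' is ∂F/∂y:
  ∂F/∂x = 1/(x + 5y^2),
  ∂F/∂y = 10y/(x + 5y^2).

Since d/dx[F] = ∂F/∂x + (∂F/∂y)·y' = 0, solve for y':
  (∂F/∂y)·y' = -∂F/∂x
  dy/dx = -(∂F/∂x)/(∂F/∂y) = -(1/(x + 5y^2))/(10y/(x + 5y^2)) = -1/(10y)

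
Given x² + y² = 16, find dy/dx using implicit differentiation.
Differentiate both sides with respect to x, treating y as y(x). By the chain rule, any term containing y contributes a factor of y' = dy/dx when we differentiate it.

Move every term to one side and write the relation as F(x, y) = 0. Term by term,
  d/dx[x^2] = 2x
  d/dx[y^2] = 2y·y'
  d/dx[-16] = 0

The pieces without y' make up ∂F/∂x and the coefficient of y' is ∂F/∂y:
  ∂F/∂x = 2x,
  ∂F/∂y = 2y.

Since d/dx[F] = ∂F/∂x + (∂F/∂y)·y' = 0, solve for y':
  (∂F/∂y)·y' = -∂F/∂x
  dy/dx = -(∂F/∂x)/(∂F/∂y) = -(2x)/(2y) = -x/y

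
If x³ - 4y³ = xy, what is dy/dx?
Differentiate both sides with respect to x, treating y as y(x). By the chain rule, any term containing y contributes a factor of y' = dy/dx when we differentiate it.

Move every term to one side and write the relation as F(x, y) = 0. Term by term,
  d/dx[x^3] = 3x^2
  d/dx[-xy] = -x·y' - y
  d/dx[-4y^3] = -12y^2·y'

The pieces without y' make up ∂F/∂x and the coefficient of y' is ∂F/∂y:
  ∂F/∂x = 3x^2 - y,
  ∂F/∂y = -x - 12y^2.

Since d/dx[F] = ∂F/∂x + (∂F/∂y)·y' = 0, solve for y':
  (∂F/∂y)·y' = -∂F/∂x
  dy/dx = -(∂F/∂x)/(∂F/∂y) = -(3x^2 - y)/(-x - 12y^2) = (3x^2 - y)/(x + 12y^2)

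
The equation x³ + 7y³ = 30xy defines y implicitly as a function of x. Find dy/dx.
Differentiate both sides with respect to x, treating y as y(x). By the chain rule, any term containing y contributes a factor of y' = dy/dx when we differentiate it.

Move every term to one side and write the relation as F(x, y) = 0. Term by term,
  d/dx[x^3] = 3x^2
  d/dx[-30xy] = -30x·y' - 30y
  d/dx[7y^3] = 21y^2·y'

The pieces without y' make up ∂F/∂x and the coefficient of y' is ∂F/∂y:
  ∂F/∂x = 3x^2 - 30y,
  ∂F/∂y = -30x + 21y^2.

Since d/dx[F] = ∂F/∂x + (∂F/∂y)·y' = 0, solve for y':
  (∂F/∂y)·y' = -∂F/∂x
  dy/dx = -(∂F/∂x)/(∂F/∂y) = -(3x^2 - 30y)/(-30x + 21y^2) = (x^2 - 10y)/(10x - 7y^2)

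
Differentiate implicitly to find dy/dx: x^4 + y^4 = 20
Apply d/dx to both sides, remembering that y depends on x. Each occurrence of y therefore brings in a y' = dy/dx via the chain rule.

With F(x, y) equal to the left-hand side minus the right, differentiate F term by term:
  d/dx[x^4] = 4x^3
  d/dx[y^4] = 4y^3·y'
  d/dx[-20] = 0
Adding these up, d/dx[F] = 0 becomes
  (4x^3) + (4y^3)·y' = 0,
so isolating y',
  dy/dx = -(4x^3)/(4y^3) = -x^3/y^3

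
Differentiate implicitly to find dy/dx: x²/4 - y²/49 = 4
Differentiate both sides with respect to x, treating y as y(x). By the chain rule, any term containing y contributes a factor of y' = dy/dx when we differentiate it.

Move every term to one side and write the relation as F(x, y) = 0. Term by term,
  d/dx[x^2/4] = x/2
  d/dx[-y^2/49] = -2y·y'/49
  d/dx[-4] = 0

The pieces without y' make up ∂F/∂x and the coefficient of y' is ∂F/∂y:
  ∂F/∂x = x/2,
  ∂F/∂y = -2y/49.

Since d/dx[F] = ∂F/∂x + (∂F/∂y)·y' = 0, solve for y':
  (∂F/∂y)·y' = -∂F/∂x
  dy/dx = -(∂F/∂x)/(∂F/∂y) = -(x/2)/(-2y/49) = 49x/(4y)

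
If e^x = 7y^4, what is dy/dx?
Apply d/dx to both sides, remembering that y depends on x. Each occurrence of y therefore brings in a y' = dy/dx via the chain rule.

With F(x, y) equal to the left-hand side minus the right, differentiate F term by term:
  d/dx[-7y^4] = -28y^3·y'
  d/dx[e^(x)] = e^(x)
Adding these up, d/dx[F] = 0 becomes
  (e^(x)) + (-28y^3)·y' = 0,
so isolating y',
  dy/dx = -(e^(x))/(-28y^3) = e^(x)/(28y^3)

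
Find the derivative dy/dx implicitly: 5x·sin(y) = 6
Apply d/dx to both sides, remembering that y depends on x. Each occurrence of y therefore brings in a y' = dy/dx via the chain rule.

With F(x, y) equal to the left-hand side minus the right, differentiate F term by term:
  d/dx[5x·sin(y)] = 5x·y'·cos(y) + 5sin(y)
  d/dx[-6] = 0
Adding these up, d/dx[F] = 0 becomes
  (5sin(y)) + (5x·cos(y))·y' = 0,
so isolating y',
  dy/dx = -(5sin(y))/(5x·cos(y)) = -tan(y)/x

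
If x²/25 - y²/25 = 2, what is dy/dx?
Differentiate both sides with respect to x, treating y as y(x). By the chain rule, any term containing y contributes a factor of y' = dy/dx when we differentiate it.

Move every term to one side and write the relation as F(x, y) = 0. Term by term,
  d/dx[x^2/25] = 2x/25
  d/dx[-y^2/25] = -2y·y'/25
  d/dx[-2] = 0

The pieces without y' make up ∂F/∂x and the coefficient of y' is ∂F/∂y:
  ∂F/∂x = 2x/25,
  ∂F/∂y = -2y/25.

Since d/dx[F] = ∂F/∂x + (∂F/∂y)·y' = 0, solve for y':
  (∂F/∂y)·y' = -∂F/∂x
  dy/dx = -(∂F/∂x)/(∂F/∂y) = -(2x/25)/(-2y/25) = x/y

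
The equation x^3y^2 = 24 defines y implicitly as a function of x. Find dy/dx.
Apply d/dx to both sides, remembering that y depends on x. Each occurrence of y therefore brings in a y' = dy/dx via the chain rule.

With F(x, y) equal to the left-hand side minus the right, differentiate F term by term:
  d/dx[x^3y^2] = 2x^3y·y' + 3x^2y^2
  d/dx[-24] = 0
Adding these up, d/dx[F] = 0 becomes
  (3x^2y^2) + (2x^3y)·y' = 0,
so isolating y',
  dy/dx = -(3x^2y^2)/(2x^3y) = -3y/(2x)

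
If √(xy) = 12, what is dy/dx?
Apply d/dx to both sides, remembering that y depends on x. Each occurrence of y therefore brings in a y' = dy/dx via the chain rule.

With F(x, y) equal to the left-hand side minus the right, differentiate F term by term:
  d/dx[√(xy)] = √(xy)(x·y'/2 + y/2)/(xy)
  d/dx[-12] = 0
Adding these up, d/dx[F] = 0 becomes
  (√(xy)/(2x)) + (√(xy)/(2y))·y' = 0,
so isolating y',
  dy/dx = -(√(xy)/(2x))/(√(xy)/(2y)) = -y/x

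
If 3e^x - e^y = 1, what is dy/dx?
Differentiate both sides with respect to x, treating y as y(x). By the chain rule, any term containing y contributes a factor of y' = dy/dx when we differentiate it.

Move every term to one side and write the relation as F(x, y) = 0. Term by term,
  d/dx[3e^(x)] = 3e^(x)
  d/dx[-e^(y)] = -y'·e^(y)
  d/dx[-1] = 0

The pieces without y' make up ∂F/∂x and the coefficient of y' is ∂F/∂y:
  ∂F/∂x = 3e^(x),
  ∂F/∂y = -e^(y).

Since d/dx[F] = ∂F/∂x + (∂F/∂y)·y' = 0, solve for y':
  (∂F/∂y)·y' = -∂F/∂x
  dy/dx = -(∂F/∂x)/(∂F/∂y) = -(3e^(x))/(-e^(y)) = 3e^(x - y)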